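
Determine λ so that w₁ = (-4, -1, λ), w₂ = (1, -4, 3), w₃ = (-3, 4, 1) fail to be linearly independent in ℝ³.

λ = 37/4

Place the vectors as rows of a 3×3 matrix; dependence ⇔ determinant zero.
The determinant works out to 74 - 8*λ.
Solving 74 - 8*λ = 0 yields λ = 37/4.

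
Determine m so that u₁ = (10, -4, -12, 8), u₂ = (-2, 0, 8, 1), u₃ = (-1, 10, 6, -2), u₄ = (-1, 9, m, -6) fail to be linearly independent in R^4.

The set is linearly dependent precisely when det[u₁; u₂; u₃; u₄] = 0.
Cofactor expansion gives det = 240*m + 1056.
Setting this to zero gives m = -22/5.

m = -22/5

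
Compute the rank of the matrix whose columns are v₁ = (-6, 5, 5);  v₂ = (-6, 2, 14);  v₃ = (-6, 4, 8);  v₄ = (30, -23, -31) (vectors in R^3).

Form the matrix with v₁, v₂, v₃, v₄ as columns and reduce.
The echelon form has 2 nonzero rows, so the rank is 2.
(With 4 elements in a 3-dimensional space the rank is at most 3.)

2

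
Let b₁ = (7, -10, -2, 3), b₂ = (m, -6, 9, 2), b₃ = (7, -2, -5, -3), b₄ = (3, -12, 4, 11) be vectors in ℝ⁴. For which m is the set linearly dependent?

m = -16

Place the vectors as rows of a 4×4 matrix; dependence ⇔ determinant zero.
The determinant works out to -110*m - 1760.
This vanishes exactly when m = -16.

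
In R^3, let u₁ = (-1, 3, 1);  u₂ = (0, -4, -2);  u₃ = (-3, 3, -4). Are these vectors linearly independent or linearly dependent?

linearly independent

Form the 3×3 matrix with these as columns; its determinant is -16.
A nonzero determinant means the columns are linearly independent.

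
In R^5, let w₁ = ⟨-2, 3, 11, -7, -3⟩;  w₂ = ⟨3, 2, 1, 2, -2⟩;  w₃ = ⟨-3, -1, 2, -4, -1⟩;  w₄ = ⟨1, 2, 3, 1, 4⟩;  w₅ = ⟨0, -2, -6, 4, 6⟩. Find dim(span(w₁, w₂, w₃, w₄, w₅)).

Apply Gaussian elimination to the matrix whose rows are w₁, w₂, w₃, w₄, w₅.
The echelon form has 3 nonzero rows, so the rank is 3.

dim = 3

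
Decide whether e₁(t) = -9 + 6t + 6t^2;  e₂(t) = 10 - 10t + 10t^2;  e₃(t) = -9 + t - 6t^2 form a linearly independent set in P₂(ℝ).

Write each element as a coordinate vector in ℝ³ using {1, t, t^2}.
The matrix [e₁|e₂|e₃] has determinant -1110.
A nonzero determinant means the columns are linearly independent.

linearly independent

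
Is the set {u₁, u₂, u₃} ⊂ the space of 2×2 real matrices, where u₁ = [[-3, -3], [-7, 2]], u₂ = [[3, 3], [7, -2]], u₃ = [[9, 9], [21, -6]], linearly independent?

linearly dependent

Write each element as a coordinate vector in ℝ⁴ using {E₁₁, E₁₂, E₂₁, E₂₂}.
Row-reduce the matrix whose columns are u₁, u₂, u₃.
The reduction yields 1 nonzero row, so the rank is 1.
Since rank 1 < 3, the set is linearly dependent.
Indeed u₁ + u₂ = 0.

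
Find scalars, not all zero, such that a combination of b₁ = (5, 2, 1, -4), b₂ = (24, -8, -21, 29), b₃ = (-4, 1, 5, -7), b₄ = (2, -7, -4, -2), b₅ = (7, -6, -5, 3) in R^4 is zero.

b₂ + 3b₃ + b₄ - 2b₅ = 0

Solve the homogeneous system with b₁, b₂, b₃, b₄, b₅ as columns by row-reducing the coefficient matrix.
The free variable yields coefficients (0, 1, 3, 1, -2) (any nonzero multiple also works).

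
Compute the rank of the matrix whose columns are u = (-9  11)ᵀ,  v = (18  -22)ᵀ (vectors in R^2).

Row-reduce the 2×2 matrix with these as rows.
The echelon form has 1 nonzero row, so the rank is 1.

1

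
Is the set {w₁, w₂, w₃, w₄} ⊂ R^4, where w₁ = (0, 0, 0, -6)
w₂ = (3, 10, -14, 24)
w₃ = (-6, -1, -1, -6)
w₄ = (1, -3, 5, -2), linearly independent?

The matrix [w₁|w₂|w₃|w₄] has determinant 0.
A zero determinant means the columns are linearly dependent.

linearly dependent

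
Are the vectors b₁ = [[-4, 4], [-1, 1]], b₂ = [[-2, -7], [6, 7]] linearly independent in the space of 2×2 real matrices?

linearly independent

Write each element as a coordinate vector in ℝ⁴ using {E₁₁, E₁₂, E₂₁, E₂₂}.
Place the vectors as rows of a 2×4 matrix and reduce to echelon form.
The reduction yields 2 nonzero rows, so the rank is 2.
Since rank = 2 (the number of vectors), the set is linearly independent.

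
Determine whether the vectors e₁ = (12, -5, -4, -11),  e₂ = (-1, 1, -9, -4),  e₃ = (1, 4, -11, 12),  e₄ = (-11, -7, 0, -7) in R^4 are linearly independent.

linearly independent

The matrix [e₁|e₂|e₃|e₄] has determinant 18159.
A nonzero determinant means the columns are linearly independent.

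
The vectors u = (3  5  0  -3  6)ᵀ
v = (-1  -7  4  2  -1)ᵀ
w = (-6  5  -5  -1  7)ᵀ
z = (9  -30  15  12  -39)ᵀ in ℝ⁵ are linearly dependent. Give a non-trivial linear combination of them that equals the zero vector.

Solve the homogeneous system with u, v, w, z as columns by row-reducing the coefficient matrix.
The free variable yields coefficients (3, 0, 3, 1) (any nonzero multiple also works).

3u + 3w + z = 0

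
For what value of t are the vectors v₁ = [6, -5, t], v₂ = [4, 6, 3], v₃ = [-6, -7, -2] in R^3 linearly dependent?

t = -13

The set is linearly dependent precisely when det[v₁; v₂; v₃] = 0.
The determinant works out to 8*t + 104.
Solving 8*t + 104 = 0 yields t = -13.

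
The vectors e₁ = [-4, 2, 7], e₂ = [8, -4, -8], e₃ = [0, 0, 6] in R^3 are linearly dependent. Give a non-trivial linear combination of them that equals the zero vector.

2e₁ + e₂ - e₃ = 0

Set up α₁e₁ + … + α₃e₃ = 0 and solve the homogeneous system.
The free variable yields coefficients (2, 1, -1) (any nonzero multiple also works).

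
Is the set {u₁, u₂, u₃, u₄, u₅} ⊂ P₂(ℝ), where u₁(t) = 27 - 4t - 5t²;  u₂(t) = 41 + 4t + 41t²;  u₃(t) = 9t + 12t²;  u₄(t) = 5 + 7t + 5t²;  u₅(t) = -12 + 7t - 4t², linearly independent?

Take coordinates with respect to the standard basis {1, t, t²}.
There are 5 vectors in a 3-dimensional space, so they cannot be linearly independent.

linearly dependent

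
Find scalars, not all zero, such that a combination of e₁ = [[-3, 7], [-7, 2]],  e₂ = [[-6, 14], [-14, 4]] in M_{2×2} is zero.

2e₁ - e₂ = 0

Take coordinates with respect to {E₁₁, E₁₂, E₂₁, E₂₂}.
Row-reduce the matrix with e₁, e₂ as columns; the null space gives the coefficients.
A generator of the null space is (2, -1).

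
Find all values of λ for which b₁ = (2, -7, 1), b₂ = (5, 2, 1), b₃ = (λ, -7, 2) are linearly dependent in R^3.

λ = 19/3

The vectors are dependent exactly when the determinant of the matrix with rows b₁, b₂, b₃ vanishes.
Expanding, det = 57 - 9*λ.
Solving 57 - 9*λ = 0 yields λ = 19/3.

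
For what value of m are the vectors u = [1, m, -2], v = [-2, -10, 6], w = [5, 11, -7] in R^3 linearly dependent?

The vectors are dependent exactly when the determinant of the matrix with rows u, v, w vanishes.
Cofactor expansion gives det = 16*m - 52.
Setting this to zero gives m = 13/4.

m = 13/4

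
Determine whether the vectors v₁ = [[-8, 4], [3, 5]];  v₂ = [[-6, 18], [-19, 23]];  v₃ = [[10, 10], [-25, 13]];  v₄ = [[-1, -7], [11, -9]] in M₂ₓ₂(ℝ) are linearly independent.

linearly dependent

Write each element as a coordinate vector in ℝ⁴ using {E₁₁, E₁₂, E₂₁, E₂₂}.
Form the 4×4 matrix with these as columns; its determinant is 0.
A zero determinant means the columns are linearly dependent.
Indeed 2v₁ - v₂ + v₃ = 0.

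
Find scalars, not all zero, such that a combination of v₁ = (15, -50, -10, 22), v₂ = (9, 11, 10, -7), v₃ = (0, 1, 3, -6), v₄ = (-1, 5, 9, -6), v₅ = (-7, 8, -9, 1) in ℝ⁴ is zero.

Solve the homogeneous system with v₁, v₂, v₃, v₄, v₅ as columns by row-reducing the coefficient matrix.
The free variable yields coefficients (1, 1, 0, 3, 3) (any nonzero multiple also works).

v₁ + v₂ + 3v₄ + 3v₅ = 0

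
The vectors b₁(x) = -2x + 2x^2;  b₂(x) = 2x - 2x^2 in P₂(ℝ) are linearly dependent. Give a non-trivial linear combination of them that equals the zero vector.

b₁ + b₂ = 0

Take coordinates with respect to {1, x, x^2}.
Write the vectors as columns of a matrix and find a nonzero vector in its null space.
A generator of the null space is (1, 1).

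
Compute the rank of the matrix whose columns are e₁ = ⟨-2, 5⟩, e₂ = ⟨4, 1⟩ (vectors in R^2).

Row-reduce the 2×2 matrix with these as rows.
The echelon form has 2 nonzero rows, so the rank is 2.

rank 2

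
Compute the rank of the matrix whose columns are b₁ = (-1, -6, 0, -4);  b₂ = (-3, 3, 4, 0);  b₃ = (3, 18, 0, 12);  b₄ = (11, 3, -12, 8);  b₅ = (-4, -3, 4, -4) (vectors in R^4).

Apply Gaussian elimination to the matrix whose rows are b₁, b₂, b₃, b₄, b₅.
Reduction leaves 2 leading entries, giving rank 2.
(With 5 elements in a 4-dimensional space the rank is at most 4.)

rank 2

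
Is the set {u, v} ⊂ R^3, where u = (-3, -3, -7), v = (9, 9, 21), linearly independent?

Row-reduce the matrix whose columns are u, v.
The reduction yields 1 nonzero row, so the rank is 1.
Since rank 1 < 2, the set is linearly dependent.

linearly dependent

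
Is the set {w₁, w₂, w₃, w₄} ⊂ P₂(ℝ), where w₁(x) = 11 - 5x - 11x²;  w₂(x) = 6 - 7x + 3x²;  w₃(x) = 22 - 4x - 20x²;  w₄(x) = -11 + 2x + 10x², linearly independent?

linearly dependent

Take coordinates with respect to the standard basis {1, x, x²}.
There are 4 vectors in a 3-dimensional space, so they cannot be linearly independent.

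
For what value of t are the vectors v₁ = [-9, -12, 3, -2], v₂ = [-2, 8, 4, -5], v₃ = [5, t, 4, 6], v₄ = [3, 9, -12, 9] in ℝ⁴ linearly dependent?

The set is linearly dependent precisely when det[v₁; v₂; v₃; v₄] = 0.
Cofactor expansion gives det = -201*t - 10251.
Setting this to zero gives t = -51.

t = -51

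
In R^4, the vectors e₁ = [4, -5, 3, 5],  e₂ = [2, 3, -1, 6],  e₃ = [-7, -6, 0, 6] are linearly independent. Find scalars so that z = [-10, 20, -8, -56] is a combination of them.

z = -4e₁ - 4e₂ - 2e₃

Set up the augmented matrix [e₁ | e₂ | e₃ | z] and row-reduce.
The system has the unique solution (α₁, α₂, α₃) = (-4, -4, -2).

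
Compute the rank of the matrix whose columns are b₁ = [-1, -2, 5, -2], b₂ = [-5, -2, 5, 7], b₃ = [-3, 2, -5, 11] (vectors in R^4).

2

Row-reduce the 3×4 matrix with these as rows.
There are 2 pivot columns, so rank = 2.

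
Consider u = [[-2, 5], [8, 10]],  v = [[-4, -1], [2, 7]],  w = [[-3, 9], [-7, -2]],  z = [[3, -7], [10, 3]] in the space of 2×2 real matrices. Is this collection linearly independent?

Write each element as a coordinate vector in ℝ⁴ using {E₁₁, E₁₂, E₂₁, E₂₂}.
Form the 4×4 matrix with these as columns; its determinant is 815.
A nonzero determinant means the columns are linearly independent.

linearly independent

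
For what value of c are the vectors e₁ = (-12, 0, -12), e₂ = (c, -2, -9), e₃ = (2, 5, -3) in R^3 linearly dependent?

The set is linearly dependent precisely when det[e₁; e₂; e₃] = 0.
Expanding, det = -60*c - 660.
This vanishes exactly when c = -11.

c = -11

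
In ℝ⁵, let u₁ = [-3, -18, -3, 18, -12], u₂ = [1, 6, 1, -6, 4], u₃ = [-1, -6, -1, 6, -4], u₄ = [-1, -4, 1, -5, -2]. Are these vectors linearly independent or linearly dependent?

One vector is a scalar multiple of another, so the set is dependent.

linearly dependent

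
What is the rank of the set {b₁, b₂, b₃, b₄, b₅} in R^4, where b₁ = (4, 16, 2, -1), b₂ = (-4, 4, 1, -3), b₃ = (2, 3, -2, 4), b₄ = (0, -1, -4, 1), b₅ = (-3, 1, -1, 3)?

Row-reduce the 5×4 matrix with these as rows.
Exactly 4 pivots survive; hence the rank is 4.
(With 5 elements in a 4-dimensional space the rank is at most 4.)

4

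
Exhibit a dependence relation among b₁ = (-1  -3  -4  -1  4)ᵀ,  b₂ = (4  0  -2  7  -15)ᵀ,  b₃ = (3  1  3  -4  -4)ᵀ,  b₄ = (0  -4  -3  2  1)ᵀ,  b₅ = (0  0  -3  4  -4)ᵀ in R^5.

b₁ + b₂ - b₃ - b₄ - 2b₅ = 0

Row-reduce the matrix with b₁, b₂, b₃, b₄, b₅ as columns; the null space gives the coefficients.
A generator of the null space is (1, 1, -1, -1, -2).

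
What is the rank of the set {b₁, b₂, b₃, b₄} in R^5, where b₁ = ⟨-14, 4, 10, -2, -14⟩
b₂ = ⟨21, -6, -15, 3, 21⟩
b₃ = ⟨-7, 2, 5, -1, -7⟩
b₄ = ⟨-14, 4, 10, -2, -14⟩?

1

Form the matrix with b₁, b₂, b₃, b₄ as columns and reduce.
The echelon form has 1 nonzero row, so the rank is 1.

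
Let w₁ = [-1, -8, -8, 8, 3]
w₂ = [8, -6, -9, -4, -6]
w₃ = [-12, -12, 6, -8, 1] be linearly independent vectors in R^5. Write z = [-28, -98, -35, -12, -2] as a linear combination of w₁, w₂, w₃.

Solve the system with w₁, w₂, w₃ as columns and z as the right-hand side.
Back-substitution yields (α₁, α₂, α₃) = (4, 3, 4).

z = 4w₁ + 3w₂ + 4w₃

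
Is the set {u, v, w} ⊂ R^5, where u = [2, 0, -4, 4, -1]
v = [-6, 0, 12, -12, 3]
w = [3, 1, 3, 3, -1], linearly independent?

One vector is a scalar multiple of another, so the set is dependent.

linearly dependent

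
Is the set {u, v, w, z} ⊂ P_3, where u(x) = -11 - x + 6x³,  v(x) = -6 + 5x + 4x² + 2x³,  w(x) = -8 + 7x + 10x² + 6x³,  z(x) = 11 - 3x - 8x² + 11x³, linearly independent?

Take coordinates with respect to the standard basis {1, x, …, x³}.
The matrix [u|v|w|z] has determinant -5406.
A nonzero determinant means the columns are linearly independent.

linearly independent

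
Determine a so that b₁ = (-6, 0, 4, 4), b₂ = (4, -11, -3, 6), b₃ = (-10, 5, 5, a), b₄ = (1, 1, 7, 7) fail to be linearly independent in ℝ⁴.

a = 5/7

Dependence holds iff the 4×4 matrix [b₁ b₂ b₃ b₄] is singular.
Cofactor expansion gives det = 360 - 504*a.
Setting this to zero gives a = 5/7.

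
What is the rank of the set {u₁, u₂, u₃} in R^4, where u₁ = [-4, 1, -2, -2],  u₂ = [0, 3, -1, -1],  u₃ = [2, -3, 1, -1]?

rank 3

Put the 4×3 matrix [u₁|u₂|u₃] into echelon form.
Reduction leaves 3 leading entries, giving rank 3.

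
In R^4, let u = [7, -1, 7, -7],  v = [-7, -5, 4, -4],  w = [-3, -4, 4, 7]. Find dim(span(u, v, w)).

Form the matrix with u, v, w as columns and reduce.
Exactly 3 pivots survive; hence the rank is 3.

3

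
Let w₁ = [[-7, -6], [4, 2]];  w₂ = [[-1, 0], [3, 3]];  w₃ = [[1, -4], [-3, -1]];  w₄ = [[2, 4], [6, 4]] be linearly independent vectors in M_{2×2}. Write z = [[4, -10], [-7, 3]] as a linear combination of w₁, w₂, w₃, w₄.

z = -w₁ + 4w₂ + 3w₃ - w₄

Work in coordinates with respect to the standard basis {E₁₁, E₁₂, E₂₁, E₂₂}.
Since w₁, w₂, w₃, w₄ are independent, the coefficients expressing z are uniquely determined by a linear system.
The system has the unique solution (c₁, …, c₄) = (-1, 4, 3, -1).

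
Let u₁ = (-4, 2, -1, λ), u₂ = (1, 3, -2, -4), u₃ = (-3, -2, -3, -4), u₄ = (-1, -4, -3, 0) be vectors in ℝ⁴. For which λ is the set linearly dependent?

The set is linearly dependent precisely when det[u₁; u₂; u₃; u₄] = 0.
Expanding, det = 44*λ + 308.
Setting this to zero gives λ = -7.

λ = -7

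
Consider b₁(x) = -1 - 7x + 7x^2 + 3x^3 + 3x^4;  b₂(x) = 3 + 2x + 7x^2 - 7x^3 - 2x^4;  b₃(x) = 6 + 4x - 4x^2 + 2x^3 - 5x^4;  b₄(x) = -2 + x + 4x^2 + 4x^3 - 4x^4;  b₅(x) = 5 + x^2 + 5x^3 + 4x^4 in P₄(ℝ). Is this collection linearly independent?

Take coordinates with respect to the standard basis {1, x, …, x^4}.
Form the 5×5 matrix with these as columns; its determinant is -28992.
A nonzero determinant means the columns are linearly independent.

linearly independent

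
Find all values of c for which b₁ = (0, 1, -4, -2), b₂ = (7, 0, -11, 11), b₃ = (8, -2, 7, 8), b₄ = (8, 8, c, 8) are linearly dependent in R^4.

Dependence holds iff the 4×4 matrix [b₁ b₂ b₃ b₄] is singular.
Cofactor expansion gives det = -60*c - 3600.
This vanishes exactly when c = -60.

c = -60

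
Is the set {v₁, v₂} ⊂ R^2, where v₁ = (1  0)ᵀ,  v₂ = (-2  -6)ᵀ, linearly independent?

linearly independent

The matrix [v₁|v₂] has determinant -6.
A nonzero determinant means the columns are linearly independent.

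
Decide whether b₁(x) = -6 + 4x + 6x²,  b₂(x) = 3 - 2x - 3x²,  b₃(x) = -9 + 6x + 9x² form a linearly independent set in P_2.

linearly dependent

Take coordinates with respect to the standard basis {1, x, x²}.
The matrix [b₁|b₂|b₃] has determinant 0.
A zero determinant means the columns are linearly dependent.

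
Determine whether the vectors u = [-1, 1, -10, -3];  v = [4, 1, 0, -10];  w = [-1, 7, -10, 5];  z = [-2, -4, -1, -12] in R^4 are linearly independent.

linearly independent

Form the 4×4 matrix with these as columns; its determinant is 2788.
A nonzero determinant means the columns are linearly independent.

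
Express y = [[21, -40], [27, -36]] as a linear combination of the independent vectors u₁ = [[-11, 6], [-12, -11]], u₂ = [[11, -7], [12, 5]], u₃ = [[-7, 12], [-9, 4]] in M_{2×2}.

y = 4u₁ + 4u₂ - 3u₃

Identify each element with its coordinate vector in ℝ⁴ via {E₁₁, E₁₂, E₂₁, E₂₂}.
Solve the system with u₁, u₂, u₃ as columns and y as the right-hand side.
The system has the unique solution (a₁, a₂, a₃) = (4, 4, -3).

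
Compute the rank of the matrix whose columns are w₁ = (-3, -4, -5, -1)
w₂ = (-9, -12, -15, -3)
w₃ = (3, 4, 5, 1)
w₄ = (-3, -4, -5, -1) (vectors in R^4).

rank 1

Put the 4×4 matrix [w₁|w₂|w₃|w₄] into echelon form.
Reduction leaves 1 leading entry, giving rank 1.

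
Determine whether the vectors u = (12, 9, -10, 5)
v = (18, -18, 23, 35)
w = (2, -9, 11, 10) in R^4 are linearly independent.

Row-reduce the matrix whose columns are u, v, w.
The reduction yields 2 nonzero rows, so the rank is 2.
Since rank 2 < 3, the set is linearly dependent.
Indeed u - v + 3w = 0.

linearly dependent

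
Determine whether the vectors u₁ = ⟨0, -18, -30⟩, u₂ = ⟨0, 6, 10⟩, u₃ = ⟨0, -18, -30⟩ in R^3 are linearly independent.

Row-reduce the matrix whose columns are u₁, u₂, u₃.
The reduction yields 1 nonzero row, so the rank is 1.
Since rank 1 < 3, the set is linearly dependent.

linearly dependent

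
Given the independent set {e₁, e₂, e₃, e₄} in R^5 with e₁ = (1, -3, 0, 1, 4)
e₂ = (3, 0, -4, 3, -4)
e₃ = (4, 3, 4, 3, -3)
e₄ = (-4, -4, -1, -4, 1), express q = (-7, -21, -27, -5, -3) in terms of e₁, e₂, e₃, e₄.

q = e₁ + 4e₂ - 2e₃ + 3e₄

Write q = c₁e₁ + … + c₄e₄ and equate components.
Row-reducing the augmented matrix gives the unique coefficients (c₁, …, c₄) = (1, 4, -2, 3).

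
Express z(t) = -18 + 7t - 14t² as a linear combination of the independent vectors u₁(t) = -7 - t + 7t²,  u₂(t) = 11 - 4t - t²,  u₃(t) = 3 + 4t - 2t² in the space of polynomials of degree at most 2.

Work in coordinates with respect to the standard basis {1, t, t²}.
Write z = α₁u₁ + … + α₃u₃ and equate components.
Row-reducing the augmented matrix gives the unique coefficients (α₁, α₂, α₃) = (-3, -3, -2).

z = -3u₁ - 3u₂ - 2u₃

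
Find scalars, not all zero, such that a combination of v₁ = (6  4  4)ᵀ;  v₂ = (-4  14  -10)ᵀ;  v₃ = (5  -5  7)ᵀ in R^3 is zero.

v₁ - v₂ - 2v₃ = 0

Set up α₁v₁ + … + α₃v₃ = 0 and solve the homogeneous system.
A generator of the null space is (1, -1, -2).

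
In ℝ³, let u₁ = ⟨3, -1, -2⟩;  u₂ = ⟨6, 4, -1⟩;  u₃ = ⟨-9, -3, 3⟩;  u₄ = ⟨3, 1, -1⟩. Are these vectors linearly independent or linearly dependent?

linearly dependent

There are 4 vectors in a 3-dimensional space, so they cannot be linearly independent.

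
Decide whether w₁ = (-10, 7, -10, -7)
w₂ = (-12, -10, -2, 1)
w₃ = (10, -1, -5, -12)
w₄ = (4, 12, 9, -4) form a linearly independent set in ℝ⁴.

Row-reduce the matrix whose columns are w₁, w₂, w₃, w₄.
The reduction yields 4 nonzero rows, so the rank is 4.
Since rank = 4 (the number of vectors), the set is linearly independent.

linearly independent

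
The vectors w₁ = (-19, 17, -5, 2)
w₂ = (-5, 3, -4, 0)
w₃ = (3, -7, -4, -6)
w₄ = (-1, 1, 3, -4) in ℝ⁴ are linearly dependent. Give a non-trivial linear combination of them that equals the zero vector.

w₁ - 3w₂ + w₃ - w₄ = 0

Solve the homogeneous system with w₁, w₂, w₃, w₄ as columns by row-reducing the coefficient matrix.
A generator of the null space is (1, -3, 1, -1).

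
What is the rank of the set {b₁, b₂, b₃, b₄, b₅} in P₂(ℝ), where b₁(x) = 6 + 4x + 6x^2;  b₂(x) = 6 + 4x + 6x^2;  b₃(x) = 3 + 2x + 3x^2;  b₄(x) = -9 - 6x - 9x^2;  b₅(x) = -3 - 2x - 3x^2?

1

Use coordinates relative to {1, x, x^2}.
Row-reduce the 5×3 matrix with these as rows.
There is 1 pivot column, so rank = 1.
(With 5 elements in a 3-dimensional space the rank is at most 3.)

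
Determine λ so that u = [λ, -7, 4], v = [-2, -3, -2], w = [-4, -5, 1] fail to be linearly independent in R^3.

λ = -6

Dependence holds iff the 3×3 matrix [u v w] is singular.
Expanding, det = -13*λ - 78.
This vanishes exactly when λ = -6.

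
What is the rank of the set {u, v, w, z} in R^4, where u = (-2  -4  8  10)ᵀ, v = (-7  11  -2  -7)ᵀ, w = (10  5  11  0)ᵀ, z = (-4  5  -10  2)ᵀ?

rank 4

Form the matrix with u, v, w, z as columns and reduce.
There are 4 pivot columns, so rank = 4.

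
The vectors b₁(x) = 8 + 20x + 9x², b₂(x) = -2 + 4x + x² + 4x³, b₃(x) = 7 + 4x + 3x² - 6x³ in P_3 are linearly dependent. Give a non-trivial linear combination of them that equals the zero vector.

Pass to coordinate vectors relative to the basis {1, x, …, x³}.
Set up α₁b₁ + … + α₃b₃ = 0 and solve the homogeneous system.
One solution (up to scaling) is (1, -3, -2).

b₁ - 3b₂ - 2b₃ = 0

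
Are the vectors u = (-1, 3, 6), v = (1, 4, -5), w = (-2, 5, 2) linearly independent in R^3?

Row-reduce the matrix whose columns are u, v, w.
The reduction yields 3 nonzero rows, so the rank is 3.
Since rank = 3 (the number of vectors), the set is linearly independent.

linearly independent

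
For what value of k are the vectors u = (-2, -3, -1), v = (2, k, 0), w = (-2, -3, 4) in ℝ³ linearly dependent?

Place the vectors as rows of a 3×3 matrix; dependence ⇔ determinant zero.
Cofactor expansion gives det = 30 - 10*k.
Solving 30 - 10*k = 0 yields k = 3.

k = 3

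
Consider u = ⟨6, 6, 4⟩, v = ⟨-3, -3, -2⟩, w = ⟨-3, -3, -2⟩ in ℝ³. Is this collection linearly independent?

Form the 3×3 matrix with these as columns; its determinant is 0.
A zero determinant means the columns are linearly dependent.

linearly dependent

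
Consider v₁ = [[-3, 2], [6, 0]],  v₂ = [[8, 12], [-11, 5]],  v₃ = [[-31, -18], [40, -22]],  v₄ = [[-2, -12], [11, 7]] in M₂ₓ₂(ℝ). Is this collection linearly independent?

Take coordinates with respect to the standard basis {E₁₁, E₁₂, E₂₁, E₂₂}.
Form the 4×4 matrix with these as columns; its determinant is 0.
A zero determinant means the columns are linearly dependent.
Indeed 3v₁ - 3v₂ - v₃ - v₄ = 0.

linearly dependent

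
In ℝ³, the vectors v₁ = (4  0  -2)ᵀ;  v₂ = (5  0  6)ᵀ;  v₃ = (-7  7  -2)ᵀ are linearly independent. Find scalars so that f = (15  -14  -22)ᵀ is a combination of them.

f = 4v₁ - 3v₂ - 2v₃

Since v₁, v₂, v₃ are independent, the coefficients expressing f are uniquely determined by a linear system.
The system has the unique solution (a₁, a₂, a₃) = (4, -3, -2).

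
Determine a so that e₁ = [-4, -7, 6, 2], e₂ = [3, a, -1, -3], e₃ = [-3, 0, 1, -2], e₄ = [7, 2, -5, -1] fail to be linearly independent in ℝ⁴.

The set is linearly dependent precisely when det[e₁; e₂; e₃; e₄] = 0.
The determinant works out to -42*a - 140.
Solving -42*a - 140 = 0 yields a = -10/3.

a = -10/3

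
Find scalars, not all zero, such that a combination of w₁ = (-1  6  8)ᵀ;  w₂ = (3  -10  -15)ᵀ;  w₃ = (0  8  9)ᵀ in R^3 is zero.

3w₁ + w₂ - w₃ = 0

Solve the homogeneous system with w₁, w₂, w₃ as columns by row-reducing the coefficient matrix.
The free variable yields coefficients (3, 1, -1) (any nonzero multiple also works).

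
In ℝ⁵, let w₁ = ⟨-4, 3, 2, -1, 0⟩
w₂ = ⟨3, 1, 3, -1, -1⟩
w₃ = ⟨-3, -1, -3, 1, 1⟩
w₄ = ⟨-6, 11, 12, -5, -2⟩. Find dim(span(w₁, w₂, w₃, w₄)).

2

Form the matrix with w₁, w₂, w₃, w₄ as columns and reduce.
Reduction leaves 2 leading entries, giving rank 2.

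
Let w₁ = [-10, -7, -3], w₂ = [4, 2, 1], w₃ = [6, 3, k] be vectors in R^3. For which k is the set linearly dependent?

The set is linearly dependent precisely when det[w₁; w₂; w₃] = 0.
Expanding, det = 8*k - 12.
This vanishes exactly when k = 3/2.

k = 3/2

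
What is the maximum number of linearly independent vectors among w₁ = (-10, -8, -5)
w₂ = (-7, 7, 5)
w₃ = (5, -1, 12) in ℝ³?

3

Row-reduce the 3×3 matrix with these as rows.
There are 3 pivot columns, so rank = 3.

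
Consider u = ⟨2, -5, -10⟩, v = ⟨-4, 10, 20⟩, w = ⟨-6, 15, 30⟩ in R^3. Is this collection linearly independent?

Form the 3×3 matrix with these as columns; its determinant is 0.
A zero determinant means the columns are linearly dependent.
Indeed 2u + v = 0.

linearly dependent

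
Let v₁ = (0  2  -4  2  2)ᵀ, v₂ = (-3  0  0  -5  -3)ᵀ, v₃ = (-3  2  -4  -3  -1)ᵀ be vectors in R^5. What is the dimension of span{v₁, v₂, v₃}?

dim = 2

Row-reduce the 3×5 matrix with these as rows.
There are 2 pivot columns, so rank = 2.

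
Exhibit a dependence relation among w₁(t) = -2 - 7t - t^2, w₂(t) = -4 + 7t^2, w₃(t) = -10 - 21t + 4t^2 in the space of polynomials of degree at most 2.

3w₁ + w₂ - w₃ = 0

Write each element as a vector in ℝ³ using {1, t, t^2}.
Set up α₁w₁ + … + α₃w₃ = 0 and solve the homogeneous system.
The free variable yields coefficients (3, 1, -1) (any nonzero multiple also works).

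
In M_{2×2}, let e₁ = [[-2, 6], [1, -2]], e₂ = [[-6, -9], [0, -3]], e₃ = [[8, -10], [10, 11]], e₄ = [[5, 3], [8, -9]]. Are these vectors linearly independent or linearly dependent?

Take coordinates with respect to the standard basis {E₁₁, E₁₂, E₂₁, E₂₂}.
Row-reduce the matrix whose columns are e₁, e₂, e₃, e₄.
The reduction yields 4 nonzero rows, so the rank is 4.
Since rank = 4 (the number of vectors), the set is linearly independent.

linearly independent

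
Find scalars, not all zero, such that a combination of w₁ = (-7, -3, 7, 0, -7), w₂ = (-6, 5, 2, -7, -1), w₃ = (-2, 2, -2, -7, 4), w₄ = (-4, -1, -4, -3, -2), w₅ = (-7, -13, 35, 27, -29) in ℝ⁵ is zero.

3w₁ - 3w₃ - 2w₄ - w₅ = 0

Solve the homogeneous system with w₁, w₂, w₃, w₄, w₅ as columns by row-reducing the coefficient matrix.
A generator of the null space is (3, 0, -3, -2, -1).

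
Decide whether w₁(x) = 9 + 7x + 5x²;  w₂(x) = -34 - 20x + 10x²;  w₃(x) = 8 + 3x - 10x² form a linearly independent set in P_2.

linearly dependent

Take coordinates with respect to the standard basis {1, x, x²}.
The matrix [w₁|w₂|w₃] has determinant 0.
A zero determinant means the columns are linearly dependent.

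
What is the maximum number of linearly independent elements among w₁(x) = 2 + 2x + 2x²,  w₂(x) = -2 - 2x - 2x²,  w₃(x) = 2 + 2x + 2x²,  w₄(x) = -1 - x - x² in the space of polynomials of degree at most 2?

Represent each element by its coordinate vector in ℝ³.
Apply Gaussian elimination to the matrix whose rows are w₁, w₂, w₃, w₄.
There is 1 pivot column, so rank = 1.
(With 4 elements in a 3-dimensional space the rank is at most 3.)

1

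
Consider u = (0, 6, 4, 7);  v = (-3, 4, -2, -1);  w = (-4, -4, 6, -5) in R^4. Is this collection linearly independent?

linearly independent

Row-reduce the matrix whose columns are u, v, w.
The reduction yields 3 nonzero rows, so the rank is 3.
Since rank = 3 (the number of vectors), the set is linearly independent.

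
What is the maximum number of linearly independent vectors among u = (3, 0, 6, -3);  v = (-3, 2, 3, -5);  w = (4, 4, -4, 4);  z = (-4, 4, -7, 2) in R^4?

Row-reduce the 4×4 matrix with these as rows.
The echelon form has 4 nonzero rows, so the rank is 4.

4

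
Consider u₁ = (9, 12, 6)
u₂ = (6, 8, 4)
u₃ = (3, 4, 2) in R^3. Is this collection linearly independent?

linearly dependent

The matrix [u₁|u₂|u₃] has determinant 0.
A zero determinant means the columns are linearly dependent.
Indeed 2u₁ - 3u₂ = 0.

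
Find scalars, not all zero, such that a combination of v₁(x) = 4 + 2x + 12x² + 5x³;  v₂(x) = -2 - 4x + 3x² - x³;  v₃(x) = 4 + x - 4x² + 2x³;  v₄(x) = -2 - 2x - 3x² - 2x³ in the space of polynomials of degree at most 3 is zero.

Pass to coordinate vectors relative to the basis {1, x, …, x³}.
Write the vectors as columns of a matrix and find a nonzero vector in its null space.
A generator of the null space is (1, -1, 0, 3).

v₁ - v₂ + 3v₄ = 0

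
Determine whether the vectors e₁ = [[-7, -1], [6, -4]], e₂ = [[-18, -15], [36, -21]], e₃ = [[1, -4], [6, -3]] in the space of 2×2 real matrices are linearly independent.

linearly dependent

Write each element as a coordinate vector in ℝ⁴ using {E₁₁, E₁₂, E₂₁, E₂₂}.
Place the vectors as rows of a 3×4 matrix and reduce to echelon form.
The reduction yields 2 nonzero rows, so the rank is 2.
Since rank 2 < 3, the set is linearly dependent.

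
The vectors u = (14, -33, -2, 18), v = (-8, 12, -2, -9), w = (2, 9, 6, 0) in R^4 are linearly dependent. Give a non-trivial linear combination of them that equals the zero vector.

u + 2v + w = 0

Solve the homogeneous system with u, v, w as columns by row-reducing the coefficient matrix.
One solution (up to scaling) is (1, 2, 1).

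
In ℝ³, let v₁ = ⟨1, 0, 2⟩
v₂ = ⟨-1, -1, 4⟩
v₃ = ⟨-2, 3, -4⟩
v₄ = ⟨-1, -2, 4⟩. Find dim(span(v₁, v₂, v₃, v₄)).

3

Apply Gaussian elimination to the matrix whose rows are v₁, v₂, v₃, v₄.
Reduction leaves 3 leading entries, giving rank 3.
(With 4 elements in a 3-dimensional space the rank is at most 3.)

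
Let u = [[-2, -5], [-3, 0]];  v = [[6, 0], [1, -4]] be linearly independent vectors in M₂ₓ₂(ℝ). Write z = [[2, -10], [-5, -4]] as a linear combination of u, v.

Take coordinate vectors relative to {E₁₁, E₁₂, E₂₁, E₂₂}.
Solve the system with u, v as columns and z as the right-hand side.
Back-substitution yields (α₁, α₂) = (2, 1).

z = 2u + v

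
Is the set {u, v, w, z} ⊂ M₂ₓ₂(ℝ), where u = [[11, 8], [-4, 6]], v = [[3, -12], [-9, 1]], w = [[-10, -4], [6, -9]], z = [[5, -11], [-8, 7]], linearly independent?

linearly independent

Take coordinates with respect to the standard basis {E₁₁, E₁₂, E₂₁, E₂₂}.
Row-reduce the matrix whose columns are u, v, w, z.
The reduction yields 4 nonzero rows, so the rank is 4.
Since rank = 4 (the number of vectors), the set is linearly independent.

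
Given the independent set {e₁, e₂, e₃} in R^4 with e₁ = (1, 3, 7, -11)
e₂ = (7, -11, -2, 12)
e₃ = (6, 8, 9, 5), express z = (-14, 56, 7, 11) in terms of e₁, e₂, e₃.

Write z = α₁e₁ + … + α₃e₃ and equate components.
The system has the unique solution (α₁, α₂, α₃) = (-4, -4, 3).

z = -4e₁ - 4e₂ + 3e₃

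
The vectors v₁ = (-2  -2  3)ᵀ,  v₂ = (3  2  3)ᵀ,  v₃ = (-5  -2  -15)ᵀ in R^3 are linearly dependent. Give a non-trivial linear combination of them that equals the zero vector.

2v₁ + 3v₂ + v₃ = 0

Row-reduce the matrix with v₁, v₂, v₃ as columns; the null space gives the coefficients.
A generator of the null space is (2, 3, 1).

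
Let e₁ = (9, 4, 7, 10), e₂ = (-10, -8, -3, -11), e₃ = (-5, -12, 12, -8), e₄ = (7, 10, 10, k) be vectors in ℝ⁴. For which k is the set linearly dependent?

The vectors are dependent exactly when the determinant of the matrix with rows e₁, e₂, e₃, e₄ vanishes.
Expanding, det = -88*k - 550.
Solving -88*k - 550 = 0 yields k = -25/4.

k = -25/4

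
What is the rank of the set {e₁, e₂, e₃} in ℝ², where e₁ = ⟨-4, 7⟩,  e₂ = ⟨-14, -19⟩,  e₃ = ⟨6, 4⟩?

rank 2

Form the matrix with e₁, e₂, e₃ as columns and reduce.
There are 2 pivot columns, so rank = 2.
(With 3 elements in a 2-dimensional space the rank is at most 2.)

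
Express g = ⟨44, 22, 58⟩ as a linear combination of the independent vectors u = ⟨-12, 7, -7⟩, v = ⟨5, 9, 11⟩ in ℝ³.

Solve the system with u, v as columns and g as the right-hand side.
Back-substitution yields (α₁, α₂) = (-2, 4).

g = -2u + 4v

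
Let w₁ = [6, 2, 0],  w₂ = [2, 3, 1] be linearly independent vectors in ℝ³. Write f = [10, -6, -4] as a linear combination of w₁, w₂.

Set up the augmented matrix [w₁ | w₂ | f] and row-reduce.
Back-substitution yields (α₁, α₂) = (3, -4).

f = 3w₁ - 4w₂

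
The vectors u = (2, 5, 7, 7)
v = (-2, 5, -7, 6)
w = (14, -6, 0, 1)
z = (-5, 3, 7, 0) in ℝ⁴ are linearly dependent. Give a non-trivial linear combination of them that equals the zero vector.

u - v - w - 2z = 0

Write the vectors as columns of a matrix and find a nonzero vector in its null space.
The free variable yields coefficients (1, -1, -1, -2) (any nonzero multiple also works).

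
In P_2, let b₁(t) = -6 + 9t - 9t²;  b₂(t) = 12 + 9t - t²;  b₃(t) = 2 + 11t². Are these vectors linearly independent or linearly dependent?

linearly independent

Write each element as a coordinate vector in ℝ³ using {1, t, t²}.
The matrix [b₁|b₂|b₃] has determinant -1638.
A nonzero determinant means the columns are linearly independent.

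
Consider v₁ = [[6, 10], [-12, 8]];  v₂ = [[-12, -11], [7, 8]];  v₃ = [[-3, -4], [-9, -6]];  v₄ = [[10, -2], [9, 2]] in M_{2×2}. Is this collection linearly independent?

Write each element as a coordinate vector in ℝ⁴ using {E₁₁, E₁₂, E₂₁, E₂₂}.
Row-reduce the matrix whose columns are v₁, v₂, v₃, v₄.
The reduction yields 4 nonzero rows, so the rank is 4.
Since rank = 4 (the number of vectors), the set is linearly independent.

linearly independent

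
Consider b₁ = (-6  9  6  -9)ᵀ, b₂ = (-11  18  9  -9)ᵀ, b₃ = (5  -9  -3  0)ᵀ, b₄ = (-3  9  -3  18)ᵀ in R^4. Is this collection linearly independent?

linearly dependent

The matrix [b₁|b₂|b₃|b₄] has determinant 0.
A zero determinant means the columns are linearly dependent.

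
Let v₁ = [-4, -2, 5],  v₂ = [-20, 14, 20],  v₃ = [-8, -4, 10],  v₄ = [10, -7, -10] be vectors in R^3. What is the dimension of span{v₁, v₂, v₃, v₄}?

2

Put the 3×4 matrix [v₁|v₂|v₃|v₄] into echelon form.
The echelon form has 2 nonzero rows, so the rank is 2.
(With 4 elements in a 3-dimensional space the rank is at most 3.)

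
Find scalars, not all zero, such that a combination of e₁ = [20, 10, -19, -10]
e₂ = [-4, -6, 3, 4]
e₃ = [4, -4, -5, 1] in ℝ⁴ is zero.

e₁ + 3e₂ - 2e₃ = 0

Row-reduce the matrix with e₁, e₂, e₃ as columns; the null space gives the coefficients.
A generator of the null space is (1, 3, -2).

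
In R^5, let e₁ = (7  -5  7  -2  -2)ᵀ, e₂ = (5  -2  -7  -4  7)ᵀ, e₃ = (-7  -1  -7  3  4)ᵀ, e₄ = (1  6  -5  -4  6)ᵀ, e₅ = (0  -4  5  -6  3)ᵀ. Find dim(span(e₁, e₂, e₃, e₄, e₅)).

Form the matrix with e₁, e₂, e₃, e₄, e₅ as columns and reduce.
Reduction leaves 5 leading entries, giving rank 5.

5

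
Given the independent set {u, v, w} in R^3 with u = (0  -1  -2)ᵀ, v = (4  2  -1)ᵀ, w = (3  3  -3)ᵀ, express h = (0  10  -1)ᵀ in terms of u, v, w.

h = -4u - 3v + 4w

Set up the augmented matrix [u | v | w | h] and row-reduce.
Row-reducing the augmented matrix gives the unique coefficients (α₁, α₂, α₃) = (-4, -3, 4).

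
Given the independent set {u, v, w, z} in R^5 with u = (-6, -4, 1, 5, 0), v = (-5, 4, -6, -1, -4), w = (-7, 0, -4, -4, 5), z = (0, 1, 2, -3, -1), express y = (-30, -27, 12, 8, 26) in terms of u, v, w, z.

y = 4u - 3v + 3w + z

Solve the system with u, v, w, z as columns and y as the right-hand side.
Row-reducing the augmented matrix gives the unique coefficients (α₁, …, α₄) = (4, -3, 3, 1).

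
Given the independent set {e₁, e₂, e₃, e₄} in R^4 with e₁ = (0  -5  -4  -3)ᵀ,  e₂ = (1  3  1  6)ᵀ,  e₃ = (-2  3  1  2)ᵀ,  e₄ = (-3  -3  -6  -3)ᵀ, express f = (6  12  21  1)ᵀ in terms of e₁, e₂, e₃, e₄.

Write f = c₁e₁ + … + c₄e₄ and equate components.
Back-substitution yields (c₁, …, c₄) = (-3, -2, -1, -2).

f = -3e₁ - 2e₂ - e₃ - 2e₄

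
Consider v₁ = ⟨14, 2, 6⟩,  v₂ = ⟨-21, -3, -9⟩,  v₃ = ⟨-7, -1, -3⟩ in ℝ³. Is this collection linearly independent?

linearly dependent

One vector is a scalar multiple of another, so the set is dependent.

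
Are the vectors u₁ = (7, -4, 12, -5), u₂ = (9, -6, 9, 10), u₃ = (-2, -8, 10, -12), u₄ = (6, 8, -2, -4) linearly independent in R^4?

linearly independent

Form the 4×4 matrix with these as columns; its determinant is 3024.
A nonzero determinant means the columns are linearly independent.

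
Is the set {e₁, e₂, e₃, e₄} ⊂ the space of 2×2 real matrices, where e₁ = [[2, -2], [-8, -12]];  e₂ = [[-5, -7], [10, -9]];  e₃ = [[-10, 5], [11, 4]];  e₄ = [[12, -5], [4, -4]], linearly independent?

linearly independent

Write each element as a coordinate vector in ℝ⁴ using {E₁₁, E₁₂, E₂₁, E₂₂}.
Place the vectors as rows of a 4×4 matrix and reduce to echelon form.
The reduction yields 4 nonzero rows, so the rank is 4.
Since rank = 4 (the number of vectors), the set is linearly independent.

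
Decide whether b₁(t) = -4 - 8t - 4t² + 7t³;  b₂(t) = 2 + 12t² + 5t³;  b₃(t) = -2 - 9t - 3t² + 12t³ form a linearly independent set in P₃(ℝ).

Take coordinates with respect to the standard basis {1, t, …, t³}.
Row-reduce the matrix whose columns are b₁, b₂, b₃.
The reduction yields 3 nonzero rows, so the rank is 3.
Since rank = 3 (the number of vectors), the set is linearly independent.

linearly independent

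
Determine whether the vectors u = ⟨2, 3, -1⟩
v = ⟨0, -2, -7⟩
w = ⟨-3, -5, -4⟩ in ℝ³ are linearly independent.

linearly independent

The matrix [u|v|w] has determinant 15.
A nonzero determinant means the columns are linearly independent.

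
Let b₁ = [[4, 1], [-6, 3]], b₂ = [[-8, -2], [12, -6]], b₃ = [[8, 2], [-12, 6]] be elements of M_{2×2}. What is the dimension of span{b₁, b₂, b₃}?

Pass to coordinate vectors with respect to the basis {E₁₁, E₁₂, E₂₁, E₂₂}.
Row-reduce the 3×4 matrix with these as rows.
Exactly 1 pivot survives; hence the rank is 1.

dim = 1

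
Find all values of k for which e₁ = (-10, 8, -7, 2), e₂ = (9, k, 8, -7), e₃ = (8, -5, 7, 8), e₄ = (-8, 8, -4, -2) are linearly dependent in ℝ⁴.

Dependence holds iff the 4×4 matrix [e₁ e₂ e₃ e₄] is singular.
Cofactor expansion gives det = 204*k + 1122.
Setting this to zero gives k = -11/2.

k = -11/2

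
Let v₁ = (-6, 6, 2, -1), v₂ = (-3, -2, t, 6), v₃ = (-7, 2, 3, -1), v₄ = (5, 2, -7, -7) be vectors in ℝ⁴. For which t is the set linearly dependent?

Place the vectors as rows of a 4×4 matrix; dependence ⇔ determinant zero.
The determinant works out to 228*t - 1216.
This vanishes exactly when t = 16/3.

t = 16/3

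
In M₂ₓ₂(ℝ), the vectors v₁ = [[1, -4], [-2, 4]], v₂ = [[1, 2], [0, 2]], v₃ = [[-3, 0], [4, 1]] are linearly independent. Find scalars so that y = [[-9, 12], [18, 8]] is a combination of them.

y = -v₁ + 4v₂ + 4v₃

Take coordinate vectors relative to {E₁₁, E₁₂, E₂₁, E₂₂}.
Since v₁, v₂, v₃ are independent, the coefficients expressing y are uniquely determined by a linear system.
Back-substitution yields (a₁, a₂, a₃) = (-1, 4, 4).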